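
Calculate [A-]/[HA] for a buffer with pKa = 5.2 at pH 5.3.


[A-]/[HA] = 10^(pH - pKa)
= 10^(5.3 - 5.2)
= 1.2589

1.2589


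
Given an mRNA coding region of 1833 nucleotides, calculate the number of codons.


codons = nucleotides / 3
codons = 1833 / 3 = 611

611


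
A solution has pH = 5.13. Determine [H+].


[H+] = 10^(-pH)
[H+] = 10^(-5.13)
[H+] = 7.413e-06 M

7.413e-06 M


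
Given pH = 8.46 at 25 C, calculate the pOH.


pOH = 14 - pH
pOH = 14 - 8.46
pOH = 5.54

5.54


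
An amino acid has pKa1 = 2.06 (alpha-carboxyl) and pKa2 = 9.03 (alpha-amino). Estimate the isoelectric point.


pI = (pKa1 + pKa2) / 2
pI = (2.06 + 9.03) / 2
pI = 5.545

5.545


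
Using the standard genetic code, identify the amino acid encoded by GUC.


Standard genetic code lookup.
Codon GUC -> Val

Val


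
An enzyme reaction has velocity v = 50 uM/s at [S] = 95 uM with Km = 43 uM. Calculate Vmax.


Vmax = v * (Km + [S]) / [S]
Vmax = 50 * (43 + 95) / 95
Vmax = 72.6316 uM/s

72.6316 uM/s


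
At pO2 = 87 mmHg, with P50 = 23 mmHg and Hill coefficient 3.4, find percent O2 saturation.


Y = pO2^n / (P50^n + pO2^n)
Y = 87^3.4 / (23^3.4 + 87^3.4)
Y = 98.93%

98.93%


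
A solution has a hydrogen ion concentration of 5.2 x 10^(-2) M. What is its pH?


pH = -log10([H+])
pH = -log10(5.2 x 10^(-2))
pH = 1.284

1.284


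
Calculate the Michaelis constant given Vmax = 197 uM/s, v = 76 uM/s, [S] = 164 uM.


Km = [S] * (Vmax - v) / v
Km = 164 * (197 - 76) / 76
Km = 261.1053 uM

261.1053 uM


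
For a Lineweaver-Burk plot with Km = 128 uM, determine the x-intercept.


x-intercept = -1/Km
= -1/128
= -0.0078 1/uM

-0.0078 1/uM


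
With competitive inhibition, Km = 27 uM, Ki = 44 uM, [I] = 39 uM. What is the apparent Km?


Km_app = Km * (1 + [I]/Ki)
Km_app = 27 * (1 + 39/44)
Km_app = 50.9318 uM

50.9318 uM


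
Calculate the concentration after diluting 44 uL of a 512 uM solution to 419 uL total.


C2 = C1 * V1 / V2
C2 = 512 * 44 / 419
C2 = 53.7661 uM

53.7661 uM


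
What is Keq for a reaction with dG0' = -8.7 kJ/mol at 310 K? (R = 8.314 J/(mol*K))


Keq = exp(-dG0 * 1000 / (R * T))
Keq = exp(-(-8.7) * 1000 / (8.314 * 310))
Keq = 29.241

29.241


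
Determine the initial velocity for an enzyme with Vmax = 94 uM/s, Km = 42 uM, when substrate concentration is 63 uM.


v = Vmax * [S] / (Km + [S])
v = 94 * 63 / (42 + 63)
v = 56.4 uM/s

56.4 uM/s


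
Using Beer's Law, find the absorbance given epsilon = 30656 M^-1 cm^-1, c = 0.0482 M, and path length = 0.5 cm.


A = epsilon * c * l
A = 30656 * 0.0482 * 0.5
A = 738.8096

738.8096


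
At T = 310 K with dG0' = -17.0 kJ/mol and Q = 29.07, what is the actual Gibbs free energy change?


dG = dG0' + RT * ln(Q) / 1000
dG = -17.0 + 8.314 * 310 * ln(29.07) / 1000
dG = -8.3151 kJ/mol

-8.3151 kJ/mol


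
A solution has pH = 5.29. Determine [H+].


[H+] = 10^(-pH)
[H+] = 10^(-5.29)
[H+] = 5.129e-06 M

5.129e-06 M


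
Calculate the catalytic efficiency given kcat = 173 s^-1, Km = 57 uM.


Catalytic efficiency = kcat / Km
= 173 / 57
= 3.0351 uM^-1*s^-1

3.0351 uM^-1*s^-1


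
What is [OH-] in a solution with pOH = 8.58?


[OH-] = 10^(-pOH)
[OH-] = 10^(-8.58)
[OH-] = 2.630e-09 M

2.630e-09 M


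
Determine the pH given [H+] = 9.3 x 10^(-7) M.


pH = -log10([H+])
pH = -log10(9.3 x 10^(-7))
pH = 6.0315

6.0315


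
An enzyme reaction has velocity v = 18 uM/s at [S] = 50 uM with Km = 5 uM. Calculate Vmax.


Vmax = v * (Km + [S]) / [S]
Vmax = 18 * (5 + 50) / 50
Vmax = 19.8 uM/s

19.8 uM/s


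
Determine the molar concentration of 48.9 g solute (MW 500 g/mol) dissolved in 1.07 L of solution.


C = (mass / MW) / volume
C = (48.9 / 500) / 1.07
C = 0.0914 M

0.0914 M


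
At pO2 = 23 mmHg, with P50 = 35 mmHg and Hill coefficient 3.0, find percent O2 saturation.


Y = pO2^n / (P50^n + pO2^n)
Y = 23^3.0 / (35^3.0 + 23^3.0)
Y = 22.1%

22.1%


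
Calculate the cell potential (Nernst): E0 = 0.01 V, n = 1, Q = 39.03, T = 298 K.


E = E0 - (RT/nF) * ln(Q)
E = 0.01 - (8.314 * 298 / (1 * 96485)) * ln(39.03)
E = -0.0841 V

-0.0841 V


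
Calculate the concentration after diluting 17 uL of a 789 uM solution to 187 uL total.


C2 = C1 * V1 / V2
C2 = 789 * 17 / 187
C2 = 71.7273 uM

71.7273 uM


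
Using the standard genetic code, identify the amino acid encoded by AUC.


Standard genetic code lookup.
Codon AUC -> Ile

Ile


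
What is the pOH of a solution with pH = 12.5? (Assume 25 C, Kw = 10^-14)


pOH = 14 - pH
pOH = 14 - 12.5
pOH = 1.5

1.5


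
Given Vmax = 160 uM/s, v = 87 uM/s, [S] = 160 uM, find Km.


Km = [S] * (Vmax - v) / v
Km = 160 * (160 - 87) / 87
Km = 134.2529 uM

134.2529 uM


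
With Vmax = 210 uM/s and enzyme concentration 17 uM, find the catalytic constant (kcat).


kcat = Vmax / [E]t
kcat = 210 / 17
kcat = 12.3529 s^-1

12.3529 s^-1


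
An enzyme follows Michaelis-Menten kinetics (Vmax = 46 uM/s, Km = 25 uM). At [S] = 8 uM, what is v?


v = Vmax * [S] / (Km + [S])
v = 46 * 8 / (25 + 8)
v = 11.1515 uM/s

11.1515 uM/s


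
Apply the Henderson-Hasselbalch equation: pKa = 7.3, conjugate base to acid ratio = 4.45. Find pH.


pH = pKa + log10([A-]/[HA])
pH = 7.3 + log10(4.45)
pH = 7.9484

7.9484


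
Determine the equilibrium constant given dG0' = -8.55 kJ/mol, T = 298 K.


Keq = exp(-dG0 * 1000 / (R * T))
Keq = exp(-(-8.55) * 1000 / (8.314 * 298))
Keq = 31.5306

31.5306


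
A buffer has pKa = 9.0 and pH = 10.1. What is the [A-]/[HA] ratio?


[A-]/[HA] = 10^(pH - pKa)
= 10^(10.1 - 9.0)
= 12.5893

12.5893


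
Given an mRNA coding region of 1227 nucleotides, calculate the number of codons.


codons = nucleotides / 3
codons = 1227 / 3 = 409

409


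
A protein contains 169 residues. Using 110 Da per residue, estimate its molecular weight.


MW = n_residues * 110 Da
MW = 169 * 110
MW = 18590 Da

18590 Da


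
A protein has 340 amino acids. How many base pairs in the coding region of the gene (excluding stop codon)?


Each amino acid = 1 codon = 3 bp
bp = 340 * 3 = 1020 bp

1020 bp


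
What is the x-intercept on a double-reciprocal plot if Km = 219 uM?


x-intercept = -1/Km
= -1/219
= -0.0046 1/uM

-0.0046 1/uM


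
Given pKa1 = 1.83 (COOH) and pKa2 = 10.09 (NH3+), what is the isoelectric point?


pI = (pKa1 + pKa2) / 2
pI = (1.83 + 10.09) / 2
pI = 5.96

5.96


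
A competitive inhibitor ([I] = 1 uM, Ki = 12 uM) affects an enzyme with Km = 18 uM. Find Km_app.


Km_app = Km * (1 + [I]/Ki)
Km_app = 18 * (1 + 1/12)
Km_app = 19.5 uM

19.5 uM


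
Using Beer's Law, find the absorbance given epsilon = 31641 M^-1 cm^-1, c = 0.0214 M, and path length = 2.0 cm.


A = epsilon * c * l
A = 31641 * 0.0214 * 2.0
A = 1354.2348

1354.2348


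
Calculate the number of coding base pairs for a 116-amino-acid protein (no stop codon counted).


Each amino acid = 1 codon = 3 bp
bp = 116 * 3 = 348 bp

348 bp


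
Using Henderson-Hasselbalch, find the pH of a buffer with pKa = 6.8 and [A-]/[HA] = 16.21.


pH = pKa + log10([A-]/[HA])
pH = 6.8 + log10(16.21)
pH = 8.0098

8.0098


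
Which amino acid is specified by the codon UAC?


Standard genetic code lookup.
Codon UAC -> Tyr

Tyr


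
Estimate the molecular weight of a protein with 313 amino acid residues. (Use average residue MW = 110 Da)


MW = n_residues * 110 Da
MW = 313 * 110
MW = 34430 Da

34430 Da


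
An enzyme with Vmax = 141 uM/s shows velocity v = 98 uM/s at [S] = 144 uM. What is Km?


Km = [S] * (Vmax - v) / v
Km = 144 * (141 - 98) / 98
Km = 63.1837 uM

63.1837 uM


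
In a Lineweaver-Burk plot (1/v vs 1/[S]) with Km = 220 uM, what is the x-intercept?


x-intercept = -1/Km
= -1/220
= -0.0045 1/uM

-0.0045 1/uM


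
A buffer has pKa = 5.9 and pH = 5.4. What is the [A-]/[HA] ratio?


[A-]/[HA] = 10^(pH - pKa)
= 10^(5.4 - 5.9)
= 0.3162

0.3162


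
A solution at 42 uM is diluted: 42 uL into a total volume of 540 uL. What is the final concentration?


C2 = C1 * V1 / V2
C2 = 42 * 42 / 540
C2 = 3.2667 uM

3.2667 uM


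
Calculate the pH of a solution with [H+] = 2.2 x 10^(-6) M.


pH = -log10([H+])
pH = -log10(2.2 x 10^(-6))
pH = 5.6576

5.6576


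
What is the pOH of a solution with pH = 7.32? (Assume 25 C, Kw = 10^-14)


pOH = 14 - pH
pOH = 14 - 7.32
pOH = 6.68

6.68


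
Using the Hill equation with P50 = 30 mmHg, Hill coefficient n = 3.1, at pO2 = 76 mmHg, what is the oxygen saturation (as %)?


Y = pO2^n / (P50^n + pO2^n)
Y = 76^3.1 / (30^3.1 + 76^3.1)
Y = 94.69%

94.69%


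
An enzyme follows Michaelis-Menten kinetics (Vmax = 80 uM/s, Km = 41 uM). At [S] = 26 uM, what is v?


v = Vmax * [S] / (Km + [S])
v = 80 * 26 / (41 + 26)
v = 31.0448 uM/s

31.0448 uM/s


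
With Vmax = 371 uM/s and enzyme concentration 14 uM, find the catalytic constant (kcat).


kcat = Vmax / [E]t
kcat = 371 / 14
kcat = 26.5 s^-1

26.5 s^-1


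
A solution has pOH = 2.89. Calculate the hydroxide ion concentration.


[OH-] = 10^(-pOH)
[OH-] = 10^(-2.89)
[OH-] = 0.0013 M

0.0013 M


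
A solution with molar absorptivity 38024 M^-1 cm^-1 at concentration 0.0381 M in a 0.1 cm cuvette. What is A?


A = epsilon * c * l
A = 38024 * 0.0381 * 0.1
A = 144.8714

144.8714


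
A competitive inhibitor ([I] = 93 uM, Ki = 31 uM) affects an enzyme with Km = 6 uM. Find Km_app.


Km_app = Km * (1 + [I]/Ki)
Km_app = 6 * (1 + 93/31)
Km_app = 24.0 uM

24.0 uM


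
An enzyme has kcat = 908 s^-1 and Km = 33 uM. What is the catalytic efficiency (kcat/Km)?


Catalytic efficiency = kcat / Km
= 908 / 33
= 27.5152 uM^-1*s^-1

27.5152 uM^-1*s^-1


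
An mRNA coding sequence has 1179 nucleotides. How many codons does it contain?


codons = nucleotides / 3
codons = 1179 / 3 = 393

393


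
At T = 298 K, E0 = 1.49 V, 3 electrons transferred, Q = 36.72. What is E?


E = E0 - (RT/nF) * ln(Q)
E = 1.49 - (8.314 * 298 / (3 * 96485)) * ln(36.72)
E = 1.4592 V

1.4592 V


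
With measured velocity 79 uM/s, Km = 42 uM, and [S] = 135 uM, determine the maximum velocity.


Vmax = v * (Km + [S]) / [S]
Vmax = 79 * (42 + 135) / 135
Vmax = 103.5778 uM/s

103.5778 uM/s


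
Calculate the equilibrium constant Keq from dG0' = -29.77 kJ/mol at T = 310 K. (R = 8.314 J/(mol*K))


Keq = exp(-dG0 * 1000 / (R * T))
Keq = exp(-(-29.77) * 1000 / (8.314 * 310))
Keq = 103846.4369

103846.4369


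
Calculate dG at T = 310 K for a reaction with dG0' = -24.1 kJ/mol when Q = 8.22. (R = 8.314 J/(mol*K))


dG = dG0' + RT * ln(Q) / 1000
dG = -24.1 + 8.314 * 310 * ln(8.22) / 1000
dG = -18.6707 kJ/mol

-18.6707 kJ/mol


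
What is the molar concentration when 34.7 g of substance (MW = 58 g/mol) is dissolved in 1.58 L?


C = (mass / MW) / volume
C = (34.7 / 58) / 1.58
C = 0.3787 M

0.3787 M


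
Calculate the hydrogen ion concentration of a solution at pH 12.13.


[H+] = 10^(-pH)
[H+] = 10^(-12.13)
[H+] = 7.413e-13 M

7.413e-13 M


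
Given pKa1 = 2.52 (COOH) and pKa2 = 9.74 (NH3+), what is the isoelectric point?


pI = (pKa1 + pKa2) / 2
pI = (2.52 + 9.74) / 2
pI = 6.13

6.13


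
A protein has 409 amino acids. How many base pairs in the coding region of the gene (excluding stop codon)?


Each amino acid = 1 codon = 3 bp
bp = 409 * 3 = 1227 bp

1227 bp


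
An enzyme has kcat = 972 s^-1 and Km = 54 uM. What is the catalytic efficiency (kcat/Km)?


Catalytic efficiency = kcat / Km
= 972 / 54
= 18.0 uM^-1*s^-1

18.0 uM^-1*s^-1


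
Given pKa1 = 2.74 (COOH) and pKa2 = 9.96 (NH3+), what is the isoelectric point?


pI = (pKa1 + pKa2) / 2
pI = (2.74 + 9.96) / 2
pI = 6.35

6.35


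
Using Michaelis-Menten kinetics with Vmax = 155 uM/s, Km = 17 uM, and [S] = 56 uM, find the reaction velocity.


v = Vmax * [S] / (Km + [S])
v = 155 * 56 / (17 + 56)
v = 118.9041 uM/s

118.9041 uM/s


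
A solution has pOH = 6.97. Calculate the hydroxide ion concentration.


[OH-] = 10^(-pOH)
[OH-] = 10^(-6.97)
[OH-] = 1.072e-07 M

1.072e-07 M


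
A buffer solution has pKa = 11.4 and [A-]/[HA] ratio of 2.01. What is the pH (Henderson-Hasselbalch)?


pH = pKa + log10([A-]/[HA])
pH = 11.4 + log10(2.01)
pH = 11.7032

11.7032


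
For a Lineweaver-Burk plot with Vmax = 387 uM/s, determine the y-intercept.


y-intercept = 1/Vmax
= 1/387
= 0.0026 s/uM

0.0026 s/uM


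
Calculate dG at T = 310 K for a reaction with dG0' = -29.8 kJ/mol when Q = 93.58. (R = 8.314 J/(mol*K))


dG = dG0' + RT * ln(Q) / 1000
dG = -29.8 + 8.314 * 310 * ln(93.58) / 1000
dG = -18.1019 kJ/mol

-18.1019 kJ/mol


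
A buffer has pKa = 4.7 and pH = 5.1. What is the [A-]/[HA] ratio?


[A-]/[HA] = 10^(pH - pKa)
= 10^(5.1 - 4.7)
= 2.5119

2.5119


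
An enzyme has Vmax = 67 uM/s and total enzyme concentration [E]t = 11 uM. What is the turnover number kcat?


kcat = Vmax / [E]t
kcat = 67 / 11
kcat = 6.0909 s^-1

6.0909 s^-1


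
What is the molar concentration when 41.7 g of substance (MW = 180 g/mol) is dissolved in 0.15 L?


C = (mass / MW) / volume
C = (41.7 / 180) / 0.15
C = 1.5444 M

1.5444 M


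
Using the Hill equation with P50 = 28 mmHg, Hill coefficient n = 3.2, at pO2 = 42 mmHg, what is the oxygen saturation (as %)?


Y = pO2^n / (P50^n + pO2^n)
Y = 42^3.2 / (28^3.2 + 42^3.2)
Y = 78.54%

78.54%


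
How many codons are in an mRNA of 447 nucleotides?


codons = nucleotides / 3
codons = 447 / 3 = 149

149


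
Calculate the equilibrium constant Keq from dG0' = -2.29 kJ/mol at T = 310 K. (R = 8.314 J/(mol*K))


Keq = exp(-dG0 * 1000 / (R * T))
Keq = exp(-(-2.29) * 1000 / (8.314 * 310))
Keq = 2.4315

2.4315


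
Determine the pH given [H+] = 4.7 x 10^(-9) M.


pH = -log10([H+])
pH = -log10(4.7 x 10^(-9))
pH = 8.3279

8.3279


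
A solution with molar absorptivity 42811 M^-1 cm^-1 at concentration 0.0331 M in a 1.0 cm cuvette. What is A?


A = epsilon * c * l
A = 42811 * 0.0331 * 1.0
A = 1417.0441

1417.0441


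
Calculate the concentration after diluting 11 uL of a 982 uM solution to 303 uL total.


C2 = C1 * V1 / V2
C2 = 982 * 11 / 303
C2 = 35.6502 uM

35.6502 uM


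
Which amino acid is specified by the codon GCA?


Standard genetic code lookup.
Codon GCA -> Ala

Ala


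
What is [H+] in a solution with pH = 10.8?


[H+] = 10^(-pH)
[H+] = 10^(-10.8)
[H+] = 1.585e-11 M

1.585e-11 M


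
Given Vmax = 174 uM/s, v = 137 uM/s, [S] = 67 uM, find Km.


Km = [S] * (Vmax - v) / v
Km = 67 * (174 - 137) / 137
Km = 18.0949 uM

18.0949 uM


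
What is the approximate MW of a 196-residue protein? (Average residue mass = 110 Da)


MW = n_residues * 110 Da
MW = 196 * 110
MW = 21560 Da

21560 Da


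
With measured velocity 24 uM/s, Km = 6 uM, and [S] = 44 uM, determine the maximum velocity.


Vmax = v * (Km + [S]) / [S]
Vmax = 24 * (6 + 44) / 44
Vmax = 27.2727 uM/s

27.2727 uM/s


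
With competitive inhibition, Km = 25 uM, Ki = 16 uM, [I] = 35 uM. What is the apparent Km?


Km_app = Km * (1 + [I]/Ki)
Km_app = 25 * (1 + 35/16)
Km_app = 79.6875 uM

79.6875 uM


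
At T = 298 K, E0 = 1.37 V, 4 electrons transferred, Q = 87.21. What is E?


E = E0 - (RT/nF) * ln(Q)
E = 1.37 - (8.314 * 298 / (4 * 96485)) * ln(87.21)
E = 1.3413 V

1.3413 V


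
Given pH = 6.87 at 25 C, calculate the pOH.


pOH = 14 - pH
pOH = 14 - 6.87
pOH = 7.13

7.13


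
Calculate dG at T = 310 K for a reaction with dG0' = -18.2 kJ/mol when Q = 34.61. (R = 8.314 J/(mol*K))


dG = dG0' + RT * ln(Q) / 1000
dG = -18.2 + 8.314 * 310 * ln(34.61) / 1000
dG = -9.0655 kJ/mol

-9.0655 kJ/mol


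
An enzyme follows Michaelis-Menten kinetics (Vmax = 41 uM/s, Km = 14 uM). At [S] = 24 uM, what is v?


v = Vmax * [S] / (Km + [S])
v = 41 * 24 / (14 + 24)
v = 25.8947 uM/s

25.8947 uM/s


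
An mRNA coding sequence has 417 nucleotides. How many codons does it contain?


codons = nucleotides / 3
codons = 417 / 3 = 139

139


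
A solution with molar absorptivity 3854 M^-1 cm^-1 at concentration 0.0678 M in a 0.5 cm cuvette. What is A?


A = epsilon * c * l
A = 3854 * 0.0678 * 0.5
A = 130.6506

130.6506


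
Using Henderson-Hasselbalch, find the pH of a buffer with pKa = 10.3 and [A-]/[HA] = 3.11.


pH = pKa + log10([A-]/[HA])
pH = 10.3 + log10(3.11)
pH = 10.7928

10.7928


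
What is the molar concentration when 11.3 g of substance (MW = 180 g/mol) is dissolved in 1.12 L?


C = (mass / MW) / volume
C = (11.3 / 180) / 1.12
C = 0.0561 M

0.0561 M


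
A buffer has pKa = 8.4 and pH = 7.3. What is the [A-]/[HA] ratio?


[A-]/[HA] = 10^(pH - pKa)
= 10^(7.3 - 8.4)
= 0.0794

0.0794


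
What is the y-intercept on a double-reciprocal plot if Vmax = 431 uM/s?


y-intercept = 1/Vmax
= 1/431
= 0.0023 s/uM

0.0023 s/uM


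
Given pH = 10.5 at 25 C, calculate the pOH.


pOH = 14 - pH
pOH = 14 - 10.5
pOH = 3.5

3.5


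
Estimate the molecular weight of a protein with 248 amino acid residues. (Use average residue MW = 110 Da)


MW = n_residues * 110 Da
MW = 248 * 110
MW = 27280 Da

27280 Da


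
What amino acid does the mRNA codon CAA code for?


Standard genetic code lookup.
Codon CAA -> Gln

Gln


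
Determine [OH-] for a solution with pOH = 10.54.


[OH-] = 10^(-pOH)
[OH-] = 10^(-10.54)
[OH-] = 2.884e-11 M

2.884e-11 M


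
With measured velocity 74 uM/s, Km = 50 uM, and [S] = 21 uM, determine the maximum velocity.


Vmax = v * (Km + [S]) / [S]
Vmax = 74 * (50 + 21) / 21
Vmax = 250.1905 uM/s

250.1905 uM/s


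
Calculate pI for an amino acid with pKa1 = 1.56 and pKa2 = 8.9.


pI = (pKa1 + pKa2) / 2
pI = (1.56 + 8.9) / 2
pI = 5.23

5.23


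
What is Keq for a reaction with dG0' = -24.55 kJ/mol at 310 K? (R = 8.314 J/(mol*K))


Keq = exp(-dG0 * 1000 / (R * T))
Keq = exp(-(-24.55) * 1000 / (8.314 * 310))
Keq = 13702.3764

13702.3764


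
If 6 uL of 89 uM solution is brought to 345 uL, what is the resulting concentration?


C2 = C1 * V1 / V2
C2 = 89 * 6 / 345
C2 = 1.5478 uM

1.5478 uM


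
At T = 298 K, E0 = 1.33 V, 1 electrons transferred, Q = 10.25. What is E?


E = E0 - (RT/nF) * ln(Q)
E = 1.33 - (8.314 * 298 / (1 * 96485)) * ln(10.25)
E = 1.2702 V

1.2702 V


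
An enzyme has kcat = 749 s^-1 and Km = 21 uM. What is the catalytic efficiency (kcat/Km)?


Catalytic efficiency = kcat / Km
= 749 / 21
= 35.6667 uM^-1*s^-1

35.6667 uM^-1*s^-1


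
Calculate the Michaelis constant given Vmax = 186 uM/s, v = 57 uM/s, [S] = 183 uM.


Km = [S] * (Vmax - v) / v
Km = 183 * (186 - 57) / 57
Km = 414.1579 uM

414.1579 uM


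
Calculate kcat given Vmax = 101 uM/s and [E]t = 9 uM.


kcat = Vmax / [E]t
kcat = 101 / 9
kcat = 11.2222 s^-1

11.2222 s^-1


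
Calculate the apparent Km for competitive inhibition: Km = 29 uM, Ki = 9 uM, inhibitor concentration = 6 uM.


Km_app = Km * (1 + [I]/Ki)
Km_app = 29 * (1 + 6/9)
Km_app = 48.3333 uM

48.3333 uM


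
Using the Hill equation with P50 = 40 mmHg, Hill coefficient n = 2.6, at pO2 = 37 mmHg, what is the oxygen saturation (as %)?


Y = pO2^n / (P50^n + pO2^n)
Y = 37^2.6 / (40^2.6 + 37^2.6)
Y = 44.95%

44.95%


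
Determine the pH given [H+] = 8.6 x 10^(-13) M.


pH = -log10([H+])
pH = -log10(8.6 x 10^(-13))
pH = 12.0655

12.0655


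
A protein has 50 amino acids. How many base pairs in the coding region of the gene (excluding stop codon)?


Each amino acid = 1 codon = 3 bp
bp = 50 * 3 = 150 bp

150 bp


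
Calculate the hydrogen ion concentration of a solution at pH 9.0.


[H+] = 10^(-pH)
[H+] = 10^(-9.0)
[H+] = 1.000e-09 M

1.000e-09 M


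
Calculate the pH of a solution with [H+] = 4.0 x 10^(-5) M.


pH = -log10([H+])
pH = -log10(4.0 x 10^(-5))
pH = 4.3979

4.3979


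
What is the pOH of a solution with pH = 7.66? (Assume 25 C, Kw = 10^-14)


pOH = 14 - pH
pOH = 14 - 7.66
pOH = 6.34

6.34


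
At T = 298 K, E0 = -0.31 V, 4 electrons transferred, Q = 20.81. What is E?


E = E0 - (RT/nF) * ln(Q)
E = -0.31 - (8.314 * 298 / (4 * 96485)) * ln(20.81)
E = -0.3295 V

-0.3295 V


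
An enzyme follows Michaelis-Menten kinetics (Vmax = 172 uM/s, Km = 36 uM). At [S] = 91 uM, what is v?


v = Vmax * [S] / (Km + [S])
v = 172 * 91 / (36 + 91)
v = 123.2441 uM/s

123.2441 uM/s


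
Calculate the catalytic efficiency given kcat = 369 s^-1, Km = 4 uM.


Catalytic efficiency = kcat / Km
= 369 / 4
= 92.25 uM^-1*s^-1

92.25 uM^-1*s^-1


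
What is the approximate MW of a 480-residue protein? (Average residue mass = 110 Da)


MW = n_residues * 110 Da
MW = 480 * 110
MW = 52800 Da

52800 Da


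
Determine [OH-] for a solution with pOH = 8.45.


[OH-] = 10^(-pOH)
[OH-] = 10^(-8.45)
[OH-] = 3.548e-09 M

3.548e-09 M


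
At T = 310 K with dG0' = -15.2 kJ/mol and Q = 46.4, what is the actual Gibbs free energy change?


dG = dG0' + RT * ln(Q) / 1000
dG = -15.2 + 8.314 * 310 * ln(46.4) / 1000
dG = -5.31 kJ/mol

-5.31 kJ/mol


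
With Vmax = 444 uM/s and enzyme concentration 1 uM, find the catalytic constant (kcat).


kcat = Vmax / [E]t
kcat = 444 / 1
kcat = 444.0 s^-1

444.0 s^-1


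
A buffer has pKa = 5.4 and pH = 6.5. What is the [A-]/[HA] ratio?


[A-]/[HA] = 10^(pH - pKa)
= 10^(6.5 - 5.4)
= 12.5893

12.5893


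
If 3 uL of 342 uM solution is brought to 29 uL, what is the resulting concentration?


C2 = C1 * V1 / V2
C2 = 342 * 3 / 29
C2 = 35.3793 uM

35.3793 uM


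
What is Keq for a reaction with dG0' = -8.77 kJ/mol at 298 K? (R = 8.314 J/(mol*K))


Keq = exp(-dG0 * 1000 / (R * T))
Keq = exp(-(-8.77) * 1000 / (8.314 * 298))
Keq = 34.4585

34.4585


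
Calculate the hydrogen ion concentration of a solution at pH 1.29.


[H+] = 10^(-pH)
[H+] = 10^(-1.29)
[H+] = 0.0513 M

0.0513 M


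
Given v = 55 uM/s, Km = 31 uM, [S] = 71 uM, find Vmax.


Vmax = v * (Km + [S]) / [S]
Vmax = 55 * (31 + 71) / 71
Vmax = 79.0141 uM/s

79.0141 uM/s


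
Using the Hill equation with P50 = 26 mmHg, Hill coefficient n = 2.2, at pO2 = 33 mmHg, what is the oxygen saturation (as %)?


Y = pO2^n / (P50^n + pO2^n)
Y = 33^2.2 / (26^2.2 + 33^2.2)
Y = 62.82%

62.82%


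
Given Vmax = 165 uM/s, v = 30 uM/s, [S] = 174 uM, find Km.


Km = [S] * (Vmax - v) / v
Km = 174 * (165 - 30) / 30
Km = 783.0 uM

783.0 uM


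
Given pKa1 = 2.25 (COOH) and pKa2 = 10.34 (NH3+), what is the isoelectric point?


pI = (pKa1 + pKa2) / 2
pI = (2.25 + 10.34) / 2
pI = 6.295

6.295


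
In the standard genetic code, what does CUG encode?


Standard genetic code lookup.
Codon CUG -> Leu

Leu


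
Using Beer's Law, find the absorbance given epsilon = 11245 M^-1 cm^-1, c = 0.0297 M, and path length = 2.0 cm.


A = epsilon * c * l
A = 11245 * 0.0297 * 2.0
A = 667.953

667.953


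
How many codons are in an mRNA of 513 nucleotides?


codons = nucleotides / 3
codons = 513 / 3 = 171

171


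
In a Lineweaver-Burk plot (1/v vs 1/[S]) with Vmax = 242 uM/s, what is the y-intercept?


y-intercept = 1/Vmax
= 1/242
= 0.0041 s/uM

0.0041 s/uM


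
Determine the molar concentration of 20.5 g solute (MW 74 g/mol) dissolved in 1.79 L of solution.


C = (mass / MW) / volume
C = (20.5 / 74) / 1.79
C = 0.1548 M

0.1548 M


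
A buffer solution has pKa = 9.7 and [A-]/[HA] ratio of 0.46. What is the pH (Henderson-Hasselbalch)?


pH = pKa + log10([A-]/[HA])
pH = 9.7 + log10(0.46)
pH = 9.3628

9.3628


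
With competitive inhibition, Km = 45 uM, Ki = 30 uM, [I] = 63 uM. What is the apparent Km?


Km_app = Km * (1 + [I]/Ki)
Km_app = 45 * (1 + 63/30)
Km_app = 139.5 uM

139.5 uM


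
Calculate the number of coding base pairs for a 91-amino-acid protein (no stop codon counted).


Each amino acid = 1 codon = 3 bp
bp = 91 * 3 = 273 bp

273 bp


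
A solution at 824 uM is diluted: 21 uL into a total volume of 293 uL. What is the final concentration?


C2 = C1 * V1 / V2
C2 = 824 * 21 / 293
C2 = 59.058 uM

59.058 uM


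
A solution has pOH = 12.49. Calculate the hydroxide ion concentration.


[OH-] = 10^(-pOH)
[OH-] = 10^(-12.49)
[OH-] = 3.236e-13 M

3.236e-13 M


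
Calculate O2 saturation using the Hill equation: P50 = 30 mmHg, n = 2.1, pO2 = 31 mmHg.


Y = pO2^n / (P50^n + pO2^n)
Y = 31^2.1 / (30^2.1 + 31^2.1)
Y = 51.72%

51.72%


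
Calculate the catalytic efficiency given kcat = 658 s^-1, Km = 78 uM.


Catalytic efficiency = kcat / Km
= 658 / 78
= 8.4359 uM^-1*s^-1

8.4359 uM^-1*s^-1


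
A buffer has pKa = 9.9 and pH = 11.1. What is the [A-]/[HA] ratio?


[A-]/[HA] = 10^(pH - pKa)
= 10^(11.1 - 9.9)
= 15.8489

15.8489


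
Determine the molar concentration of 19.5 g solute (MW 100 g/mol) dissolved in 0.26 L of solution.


C = (mass / MW) / volume
C = (19.5 / 100) / 0.26
C = 0.75 M

0.75 M


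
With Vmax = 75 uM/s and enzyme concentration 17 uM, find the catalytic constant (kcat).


kcat = Vmax / [E]t
kcat = 75 / 17
kcat = 4.4118 s^-1

4.4118 s^-1


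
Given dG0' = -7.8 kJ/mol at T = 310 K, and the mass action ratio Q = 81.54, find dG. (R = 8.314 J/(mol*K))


dG = dG0' + RT * ln(Q) / 1000
dG = -7.8 + 8.314 * 310 * ln(81.54) / 1000
dG = 3.5431 kJ/mol

3.5431 kJ/mol


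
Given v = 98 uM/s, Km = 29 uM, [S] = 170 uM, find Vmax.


Vmax = v * (Km + [S]) / [S]
Vmax = 98 * (29 + 170) / 170
Vmax = 114.7176 uM/s

114.7176 uM/s


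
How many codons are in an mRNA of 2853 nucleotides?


codons = nucleotides / 3
codons = 2853 / 3 = 951

951


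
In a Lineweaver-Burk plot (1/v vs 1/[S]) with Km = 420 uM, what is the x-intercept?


x-intercept = -1/Km
= -1/420
= -0.0024 1/uM

-0.0024 1/uM


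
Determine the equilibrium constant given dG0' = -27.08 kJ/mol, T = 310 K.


Keq = exp(-dG0 * 1000 / (R * T))
Keq = exp(-(-27.08) * 1000 / (8.314 * 310))
Keq = 36569.0226

36569.0226


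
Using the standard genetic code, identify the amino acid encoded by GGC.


Standard genetic code lookup.
Codon GGC -> Gly

Gly


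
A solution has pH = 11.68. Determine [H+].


[H+] = 10^(-pH)
[H+] = 10^(-11.68)
[H+] = 2.089e-12 M

2.089e-12 M


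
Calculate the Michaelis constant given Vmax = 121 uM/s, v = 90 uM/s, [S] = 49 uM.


Km = [S] * (Vmax - v) / v
Km = 49 * (121 - 90) / 90
Km = 16.8778 uM

16.8778 uM


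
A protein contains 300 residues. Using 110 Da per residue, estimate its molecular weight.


MW = n_residues * 110 Da
MW = 300 * 110
MW = 33000 Da

33000 Da


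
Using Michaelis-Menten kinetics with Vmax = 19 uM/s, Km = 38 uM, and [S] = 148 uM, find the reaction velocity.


v = Vmax * [S] / (Km + [S])
v = 19 * 148 / (38 + 148)
v = 15.1183 uM/s

15.1183 uM/s


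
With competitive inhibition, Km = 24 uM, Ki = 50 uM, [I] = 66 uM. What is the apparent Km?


Km_app = Km * (1 + [I]/Ki)
Km_app = 24 * (1 + 66/50)
Km_app = 55.68 uM

55.68 uM


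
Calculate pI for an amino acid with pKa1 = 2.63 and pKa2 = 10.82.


pI = (pKa1 + pKa2) / 2
pI = (2.63 + 10.82) / 2
pI = 6.725

6.725


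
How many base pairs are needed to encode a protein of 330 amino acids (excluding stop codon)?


Each amino acid = 1 codon = 3 bp
bp = 330 * 3 = 990 bp

990 bp


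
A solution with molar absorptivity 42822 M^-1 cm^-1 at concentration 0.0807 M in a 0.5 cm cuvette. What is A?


A = epsilon * c * l
A = 42822 * 0.0807 * 0.5
A = 1727.8677

1727.8677


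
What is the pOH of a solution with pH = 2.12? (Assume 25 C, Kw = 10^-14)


pOH = 14 - pH
pOH = 14 - 2.12
pOH = 11.88

11.88


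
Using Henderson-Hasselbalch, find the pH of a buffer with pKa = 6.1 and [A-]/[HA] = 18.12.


pH = pKa + log10([A-]/[HA])
pH = 6.1 + log10(18.12)
pH = 7.3582

7.3582


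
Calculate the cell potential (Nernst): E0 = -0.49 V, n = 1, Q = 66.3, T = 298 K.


E = E0 - (RT/nF) * ln(Q)
E = -0.49 - (8.314 * 298 / (1 * 96485)) * ln(66.3)
E = -0.5977 V

-0.5977 V


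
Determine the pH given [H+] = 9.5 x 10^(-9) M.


pH = -log10([H+])
pH = -log10(9.5 x 10^(-9))
pH = 8.0223

8.0223


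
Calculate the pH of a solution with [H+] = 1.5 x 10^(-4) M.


pH = -log10([H+])
pH = -log10(1.5 x 10^(-4))
pH = 3.8239

3.8239


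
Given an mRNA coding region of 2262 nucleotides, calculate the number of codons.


codons = nucleotides / 3
codons = 2262 / 3 = 754

754


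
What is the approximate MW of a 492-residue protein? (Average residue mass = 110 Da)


MW = n_residues * 110 Da
MW = 492 * 110
MW = 54120 Da

54120 Da


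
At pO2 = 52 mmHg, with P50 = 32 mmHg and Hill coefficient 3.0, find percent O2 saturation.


Y = pO2^n / (P50^n + pO2^n)
Y = 52^3.0 / (32^3.0 + 52^3.0)
Y = 81.1%

81.1%


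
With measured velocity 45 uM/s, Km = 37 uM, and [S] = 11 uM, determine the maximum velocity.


Vmax = v * (Km + [S]) / [S]
Vmax = 45 * (37 + 11) / 11
Vmax = 196.3636 uM/s

196.3636 uM/s


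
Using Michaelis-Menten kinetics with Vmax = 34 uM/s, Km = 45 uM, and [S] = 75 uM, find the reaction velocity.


v = Vmax * [S] / (Km + [S])
v = 34 * 75 / (45 + 75)
v = 21.25 uM/s

21.25 uM/s


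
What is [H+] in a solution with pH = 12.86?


[H+] = 10^(-pH)
[H+] = 10^(-12.86)
[H+] = 1.380e-13 M

1.380e-13 M


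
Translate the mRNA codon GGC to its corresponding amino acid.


Standard genetic code lookup.
Codon GGC -> Gly

Gly


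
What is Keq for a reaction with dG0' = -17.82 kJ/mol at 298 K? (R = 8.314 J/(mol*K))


Keq = exp(-dG0 * 1000 / (R * T))
Keq = exp(-(-17.82) * 1000 / (8.314 * 298))
Keq = 1329.4566

1329.4566


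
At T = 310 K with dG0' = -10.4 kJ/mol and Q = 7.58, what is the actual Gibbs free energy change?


dG = dG0' + RT * ln(Q) / 1000
dG = -10.4 + 8.314 * 310 * ln(7.58) / 1000
dG = -5.1796 kJ/mol

-5.1796 kJ/mol


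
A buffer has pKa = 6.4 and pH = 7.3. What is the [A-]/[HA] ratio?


[A-]/[HA] = 10^(pH - pKa)
= 10^(7.3 - 6.4)
= 7.9433

7.9433


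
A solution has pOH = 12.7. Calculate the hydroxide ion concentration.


[OH-] = 10^(-pOH)
[OH-] = 10^(-12.7)
[OH-] = 1.995e-13 M

1.995e-13 M


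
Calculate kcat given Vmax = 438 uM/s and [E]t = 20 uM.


kcat = Vmax / [E]t
kcat = 438 / 20
kcat = 21.9 s^-1

21.9 s^-1


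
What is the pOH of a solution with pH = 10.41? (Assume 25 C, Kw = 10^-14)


pOH = 14 - pH
pOH = 14 - 10.41
pOH = 3.59

3.59


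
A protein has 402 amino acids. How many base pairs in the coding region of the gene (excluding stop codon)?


Each amino acid = 1 codon = 3 bp
bp = 402 * 3 = 1206 bp

1206 bp


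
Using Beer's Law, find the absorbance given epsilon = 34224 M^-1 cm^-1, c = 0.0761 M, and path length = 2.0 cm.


A = epsilon * c * l
A = 34224 * 0.0761 * 2.0
A = 5208.8928

5208.8928


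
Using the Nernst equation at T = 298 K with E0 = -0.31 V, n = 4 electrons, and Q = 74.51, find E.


E = E0 - (RT/nF) * ln(Q)
E = -0.31 - (8.314 * 298 / (4 * 96485)) * ln(74.51)
E = -0.3377 V

-0.3377 V


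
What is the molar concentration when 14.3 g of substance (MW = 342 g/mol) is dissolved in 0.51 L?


C = (mass / MW) / volume
C = (14.3 / 342) / 0.51
C = 0.082 M

0.082 M


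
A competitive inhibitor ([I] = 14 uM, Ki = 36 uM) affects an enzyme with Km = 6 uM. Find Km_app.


Km_app = Km * (1 + [I]/Ki)
Km_app = 6 * (1 + 14/36)
Km_app = 8.3333 uM

8.3333 uM


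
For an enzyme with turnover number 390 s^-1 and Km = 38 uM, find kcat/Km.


Catalytic efficiency = kcat / Km
= 390 / 38
= 10.2632 uM^-1*s^-1

10.2632 uM^-1*s^-1


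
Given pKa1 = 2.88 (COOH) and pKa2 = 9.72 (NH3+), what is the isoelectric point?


pI = (pKa1 + pKa2) / 2
pI = (2.88 + 9.72) / 2
pI = 6.3

6.3


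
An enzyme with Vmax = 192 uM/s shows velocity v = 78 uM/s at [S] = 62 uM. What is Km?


Km = [S] * (Vmax - v) / v
Km = 62 * (192 - 78) / 78
Km = 90.6154 uM

90.6154 uM


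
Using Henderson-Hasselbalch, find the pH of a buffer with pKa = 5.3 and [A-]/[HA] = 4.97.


pH = pKa + log10([A-]/[HA])
pH = 5.3 + log10(4.97)
pH = 5.9964

5.9964


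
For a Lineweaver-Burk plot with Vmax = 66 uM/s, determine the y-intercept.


y-intercept = 1/Vmax
= 1/66
= 0.0152 s/uM

0.0152 s/uM


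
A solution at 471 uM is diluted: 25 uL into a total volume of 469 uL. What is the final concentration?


C2 = C1 * V1 / V2
C2 = 471 * 25 / 469
C2 = 25.1066 uM

25.1066 uM


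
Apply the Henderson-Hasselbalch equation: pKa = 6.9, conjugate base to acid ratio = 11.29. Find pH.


pH = pKa + log10([A-]/[HA])
pH = 6.9 + log10(11.29)
pH = 7.9527

7.9527


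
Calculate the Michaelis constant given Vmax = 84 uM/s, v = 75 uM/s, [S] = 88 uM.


Km = [S] * (Vmax - v) / v
Km = 88 * (84 - 75) / 75
Km = 10.56 uM

10.56 uM


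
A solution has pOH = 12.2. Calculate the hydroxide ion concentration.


[OH-] = 10^(-pOH)
[OH-] = 10^(-12.2)
[OH-] = 6.310e-13 M

6.310e-13 M


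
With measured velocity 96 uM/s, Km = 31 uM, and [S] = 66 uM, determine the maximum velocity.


Vmax = v * (Km + [S]) / [S]
Vmax = 96 * (31 + 66) / 66
Vmax = 141.0909 uM/s

141.0909 uM/s


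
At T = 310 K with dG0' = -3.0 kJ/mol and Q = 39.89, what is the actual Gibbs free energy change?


dG = dG0' + RT * ln(Q) / 1000
dG = -3.0 + 8.314 * 310 * ln(39.89) / 1000
dG = 6.5004 kJ/mol

6.5004 kJ/mol


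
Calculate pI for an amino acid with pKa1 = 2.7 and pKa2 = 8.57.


pI = (pKa1 + pKa2) / 2
pI = (2.7 + 8.57) / 2
pI = 5.635

5.635


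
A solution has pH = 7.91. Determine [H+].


[H+] = 10^(-pH)
[H+] = 10^(-7.91)
[H+] = 1.230e-08 M

1.230e-08 M


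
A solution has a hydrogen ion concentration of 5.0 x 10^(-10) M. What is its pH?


pH = -log10([H+])
pH = -log10(5.0 x 10^(-10))
pH = 9.301

9.301


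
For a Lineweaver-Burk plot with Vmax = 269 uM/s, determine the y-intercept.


y-intercept = 1/Vmax
= 1/269
= 0.0037 s/uM

0.0037 s/uM


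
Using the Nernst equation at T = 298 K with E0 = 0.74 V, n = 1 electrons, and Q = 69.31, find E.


E = E0 - (RT/nF) * ln(Q)
E = 0.74 - (8.314 * 298 / (1 * 96485)) * ln(69.31)
E = 0.6312 V

0.6312 V


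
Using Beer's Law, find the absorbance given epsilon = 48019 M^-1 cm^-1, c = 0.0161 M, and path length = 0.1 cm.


A = epsilon * c * l
A = 48019 * 0.0161 * 0.1
A = 77.3106

77.3106


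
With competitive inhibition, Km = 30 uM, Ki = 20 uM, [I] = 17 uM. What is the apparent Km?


Km_app = Km * (1 + [I]/Ki)
Km_app = 30 * (1 + 17/20)
Km_app = 55.5 uM

55.5 uM


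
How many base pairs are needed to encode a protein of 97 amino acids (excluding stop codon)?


Each amino acid = 1 codon = 3 bp
bp = 97 * 3 = 291 bp

291 bp


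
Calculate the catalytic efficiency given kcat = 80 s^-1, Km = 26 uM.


Catalytic efficiency = kcat / Km
= 80 / 26
= 3.0769 uM^-1*s^-1

3.0769 uM^-1*s^-1


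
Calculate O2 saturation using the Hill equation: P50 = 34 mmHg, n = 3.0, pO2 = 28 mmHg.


Y = pO2^n / (P50^n + pO2^n)
Y = 28^3.0 / (34^3.0 + 28^3.0)
Y = 35.84%

35.84%


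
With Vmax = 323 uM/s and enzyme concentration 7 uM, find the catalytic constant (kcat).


kcat = Vmax / [E]t
kcat = 323 / 7
kcat = 46.1429 s^-1

46.1429 s^-1


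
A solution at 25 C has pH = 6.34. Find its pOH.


pOH = 14 - pH
pOH = 14 - 6.34
pOH = 7.66

7.66


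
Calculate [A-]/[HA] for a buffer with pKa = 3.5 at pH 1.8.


[A-]/[HA] = 10^(pH - pKa)
= 10^(1.8 - 3.5)
= 0.02

0.02


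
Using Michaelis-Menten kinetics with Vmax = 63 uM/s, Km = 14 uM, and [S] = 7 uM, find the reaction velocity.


v = Vmax * [S] / (Km + [S])
v = 63 * 7 / (14 + 7)
v = 21.0 uM/s

21.0 uM/s


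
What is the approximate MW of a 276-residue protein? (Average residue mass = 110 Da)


MW = n_residues * 110 Da
MW = 276 * 110
MW = 30360 Da

30360 Da


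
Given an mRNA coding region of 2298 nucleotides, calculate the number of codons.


codons = nucleotides / 3
codons = 2298 / 3 = 766

766


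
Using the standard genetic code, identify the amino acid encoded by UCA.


Standard genetic code lookup.
Codon UCA -> Ser

Ser


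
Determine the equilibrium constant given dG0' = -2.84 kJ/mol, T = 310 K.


Keq = exp(-dG0 * 1000 / (R * T))
Keq = exp(-(-2.84) * 1000 / (8.314 * 310))
Keq = 3.0099

3.0099


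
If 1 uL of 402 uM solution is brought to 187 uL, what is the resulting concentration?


C2 = C1 * V1 / V2
C2 = 402 * 1 / 187
C2 = 2.1497 uM

2.1497 uM


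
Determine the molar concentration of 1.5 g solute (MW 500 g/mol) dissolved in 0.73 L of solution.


C = (mass / MW) / volume
C = (1.5 / 500) / 0.73
C = 0.0041 M

0.0041 M


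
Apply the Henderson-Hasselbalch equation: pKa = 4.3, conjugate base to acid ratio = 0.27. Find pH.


pH = pKa + log10([A-]/[HA])
pH = 4.3 + log10(0.27)
pH = 3.7314

3.7314


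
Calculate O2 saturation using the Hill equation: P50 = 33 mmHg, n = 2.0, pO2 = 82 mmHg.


Y = pO2^n / (P50^n + pO2^n)
Y = 82^2.0 / (33^2.0 + 82^2.0)
Y = 86.06%

86.06%


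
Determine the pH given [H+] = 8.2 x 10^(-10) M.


pH = -log10([H+])
pH = -log10(8.2 x 10^(-10))
pH = 9.0862

9.0862


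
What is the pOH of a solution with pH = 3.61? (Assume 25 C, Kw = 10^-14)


pOH = 14 - pH
pOH = 14 - 3.61
pOH = 10.39

10.39


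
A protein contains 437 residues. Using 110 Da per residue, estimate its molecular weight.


MW = n_residues * 110 Da
MW = 437 * 110
MW = 48070 Da

48070 Da


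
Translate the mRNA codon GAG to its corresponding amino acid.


Standard genetic code lookup.
Codon GAG -> Glu

Glu


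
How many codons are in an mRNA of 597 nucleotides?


codons = nucleotides / 3
codons = 597 / 3 = 199

199


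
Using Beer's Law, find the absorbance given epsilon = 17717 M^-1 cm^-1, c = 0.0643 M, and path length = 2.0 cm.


A = epsilon * c * l
A = 17717 * 0.0643 * 2.0
A = 2278.4062

2278.4062


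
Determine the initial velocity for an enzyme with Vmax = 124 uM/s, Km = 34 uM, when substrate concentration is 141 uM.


v = Vmax * [S] / (Km + [S])
v = 124 * 141 / (34 + 141)
v = 99.9086 uM/s

99.9086 uM/s


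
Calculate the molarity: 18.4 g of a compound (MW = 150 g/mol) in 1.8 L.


C = (mass / MW) / volume
C = (18.4 / 150) / 1.8
C = 0.0681 M

0.0681 M


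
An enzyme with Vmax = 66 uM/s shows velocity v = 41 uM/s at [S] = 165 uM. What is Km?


Km = [S] * (Vmax - v) / v
Km = 165 * (66 - 41) / 41
Km = 100.6098 uM

100.6098 uM


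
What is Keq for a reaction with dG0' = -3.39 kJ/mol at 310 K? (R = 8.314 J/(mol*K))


Keq = exp(-dG0 * 1000 / (R * T))
Keq = exp(-(-3.39) * 1000 / (8.314 * 310))
Keq = 3.7259

3.7259


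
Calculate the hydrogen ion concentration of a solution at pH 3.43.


[H+] = 10^(-pH)
[H+] = 10^(-3.43)
[H+] = 3.715e-04 M

3.715e-04 M


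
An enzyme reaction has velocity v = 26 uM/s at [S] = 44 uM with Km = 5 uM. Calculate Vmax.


Vmax = v * (Km + [S]) / [S]
Vmax = 26 * (5 + 44) / 44
Vmax = 28.9545 uM/s

28.9545 uM/s


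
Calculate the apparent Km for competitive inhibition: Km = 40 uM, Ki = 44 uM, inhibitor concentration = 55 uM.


Km_app = Km * (1 + [I]/Ki)
Km_app = 40 * (1 + 55/44)
Km_app = 90.0 uM

90.0 uM


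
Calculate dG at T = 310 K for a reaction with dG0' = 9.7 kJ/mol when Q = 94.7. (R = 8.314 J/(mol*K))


dG = dG0' + RT * ln(Q) / 1000
dG = 9.7 + 8.314 * 310 * ln(94.7) / 1000
dG = 21.4287 kJ/mol

21.4287 kJ/mol


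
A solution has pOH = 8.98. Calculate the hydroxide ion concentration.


[OH-] = 10^(-pOH)
[OH-] = 10^(-8.98)
[OH-] = 1.047e-09 M

1.047e-09 M


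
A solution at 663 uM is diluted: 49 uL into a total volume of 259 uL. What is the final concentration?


C2 = C1 * V1 / V2
C2 = 663 * 49 / 259
C2 = 125.4324 uM

125.4324 uM


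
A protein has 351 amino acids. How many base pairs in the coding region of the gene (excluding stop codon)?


Each amino acid = 1 codon = 3 bp
bp = 351 * 3 = 1053 bp

1053 bp
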